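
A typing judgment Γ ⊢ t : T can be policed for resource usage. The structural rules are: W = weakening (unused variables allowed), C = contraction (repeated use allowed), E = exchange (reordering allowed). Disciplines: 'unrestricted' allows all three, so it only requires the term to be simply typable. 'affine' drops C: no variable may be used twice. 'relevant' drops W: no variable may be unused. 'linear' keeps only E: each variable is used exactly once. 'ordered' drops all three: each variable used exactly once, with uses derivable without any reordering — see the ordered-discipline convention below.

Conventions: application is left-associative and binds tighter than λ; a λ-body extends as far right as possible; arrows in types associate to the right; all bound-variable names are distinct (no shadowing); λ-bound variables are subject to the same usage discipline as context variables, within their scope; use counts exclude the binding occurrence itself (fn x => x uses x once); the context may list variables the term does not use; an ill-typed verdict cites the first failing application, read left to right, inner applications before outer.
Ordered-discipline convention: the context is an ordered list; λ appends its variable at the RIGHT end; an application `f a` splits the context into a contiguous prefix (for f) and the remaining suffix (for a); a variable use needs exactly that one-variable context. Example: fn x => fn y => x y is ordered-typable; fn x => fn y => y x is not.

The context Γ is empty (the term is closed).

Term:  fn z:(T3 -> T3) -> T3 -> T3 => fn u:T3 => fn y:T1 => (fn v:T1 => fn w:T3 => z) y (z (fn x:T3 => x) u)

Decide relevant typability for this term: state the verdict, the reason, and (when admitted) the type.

no — unused: v, w — weakening required
use counts: z (bound): 2×, u (bound): 1×, y (bound): 1×, v (bound): 0×, w (bound): 0×, x (bound): 1×
uses in reading order: z, y, z, x, u
typing: the term checks, with type ((T3 -> T3) -> T3 -> T3) -> T3 -> T1 -> (T3 -> T3) -> T3 -> T3
summary: ordered ✗; linear ✗; affine ✗; relevant ✗; unrestricted ✓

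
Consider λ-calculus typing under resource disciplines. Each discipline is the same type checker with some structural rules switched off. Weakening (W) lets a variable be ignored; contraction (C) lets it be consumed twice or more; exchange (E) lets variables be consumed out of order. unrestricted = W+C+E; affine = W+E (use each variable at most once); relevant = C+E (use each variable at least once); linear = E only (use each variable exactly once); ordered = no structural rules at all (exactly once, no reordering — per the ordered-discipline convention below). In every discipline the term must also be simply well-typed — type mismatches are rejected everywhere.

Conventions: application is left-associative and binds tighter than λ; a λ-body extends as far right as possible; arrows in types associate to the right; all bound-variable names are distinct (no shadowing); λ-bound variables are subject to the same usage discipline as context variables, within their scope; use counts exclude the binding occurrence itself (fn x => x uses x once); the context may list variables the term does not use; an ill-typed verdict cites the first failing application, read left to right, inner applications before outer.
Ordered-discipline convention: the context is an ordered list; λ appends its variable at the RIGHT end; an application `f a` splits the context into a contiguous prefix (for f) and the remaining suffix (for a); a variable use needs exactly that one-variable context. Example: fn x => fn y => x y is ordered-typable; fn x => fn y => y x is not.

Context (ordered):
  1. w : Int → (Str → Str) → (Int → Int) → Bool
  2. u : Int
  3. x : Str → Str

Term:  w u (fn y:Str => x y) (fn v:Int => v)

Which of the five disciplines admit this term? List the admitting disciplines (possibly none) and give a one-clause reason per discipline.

admitted in: ordered, linear, affine, relevant, unrestricted
usage: w ×1; u ×1; x ×1; y (λ-bound) ×1; v (λ-bound) ×1
order of uses: w, u, x, y, v
typing: the term checks, with type Bool
ordered: ✓, single-use (w, u, x, y, v), ordered derivation ok
linear: ✓, w, u, x, y, v: one use apiece
affine: ✓, no duplicate uses among w, u, x, y, v
relevant: ✓, w, u, x, y, v: all used, weakening unneeded
unrestricted: ✓, type-checks (Bool) and nothing is barred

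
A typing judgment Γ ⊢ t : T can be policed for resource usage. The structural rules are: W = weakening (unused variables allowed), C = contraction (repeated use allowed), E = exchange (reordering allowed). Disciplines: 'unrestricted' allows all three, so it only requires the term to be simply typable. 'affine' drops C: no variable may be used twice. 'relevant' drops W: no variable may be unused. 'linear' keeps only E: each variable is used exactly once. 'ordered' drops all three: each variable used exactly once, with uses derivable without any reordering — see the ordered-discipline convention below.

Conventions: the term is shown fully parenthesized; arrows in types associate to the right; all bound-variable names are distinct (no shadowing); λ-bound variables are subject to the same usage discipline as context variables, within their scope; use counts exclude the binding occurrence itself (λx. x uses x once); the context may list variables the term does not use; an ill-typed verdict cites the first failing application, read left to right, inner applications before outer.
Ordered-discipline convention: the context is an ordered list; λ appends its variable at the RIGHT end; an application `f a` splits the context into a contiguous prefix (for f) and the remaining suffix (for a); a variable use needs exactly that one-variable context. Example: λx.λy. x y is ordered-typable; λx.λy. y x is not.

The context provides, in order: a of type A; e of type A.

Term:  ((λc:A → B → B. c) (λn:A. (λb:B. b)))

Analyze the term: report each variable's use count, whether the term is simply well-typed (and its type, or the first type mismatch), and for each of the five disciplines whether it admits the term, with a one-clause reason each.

use counts: a: 0; e: 0; c (bound): 1; n (bound): 0; b (bound): 1
uses in reading order: c, b
typing: well-typed — term : A → B → B
ordered: ✗, a, e, n never used (weakening)
linear: ✗, a, e, n never used (weakening)
affine: ✓, none of a, e, c, n, b used more than once
relevant: ✗, a, e, n never used (weakening)
unrestricted: ✓, simply typable at A → B → B; W, C, E all held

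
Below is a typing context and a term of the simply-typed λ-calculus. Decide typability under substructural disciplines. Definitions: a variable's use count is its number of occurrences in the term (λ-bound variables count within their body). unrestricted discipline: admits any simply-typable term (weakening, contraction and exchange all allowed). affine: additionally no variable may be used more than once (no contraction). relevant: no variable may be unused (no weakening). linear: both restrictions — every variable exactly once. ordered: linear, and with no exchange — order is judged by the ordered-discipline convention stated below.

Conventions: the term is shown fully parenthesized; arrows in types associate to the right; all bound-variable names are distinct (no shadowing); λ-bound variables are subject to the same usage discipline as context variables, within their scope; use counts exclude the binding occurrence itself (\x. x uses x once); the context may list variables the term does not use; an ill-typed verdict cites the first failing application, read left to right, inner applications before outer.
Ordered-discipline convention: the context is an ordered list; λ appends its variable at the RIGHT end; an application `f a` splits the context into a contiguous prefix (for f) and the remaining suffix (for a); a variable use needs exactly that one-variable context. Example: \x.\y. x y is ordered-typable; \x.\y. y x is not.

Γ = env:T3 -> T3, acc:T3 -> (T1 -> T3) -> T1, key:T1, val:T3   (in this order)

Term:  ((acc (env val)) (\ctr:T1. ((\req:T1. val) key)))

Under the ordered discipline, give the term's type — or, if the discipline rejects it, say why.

not well-typed under ordered — uses contraction: val ×2; unused: ctr, req — weakening required
counts: env: 1×; acc: 1×; key: 1×; val: 2×; ctr [bound]: 0×; req [bound]: 0×
left-to-right use order: acc, env, val, val, key
typing: well-typed at T1
all disciplines: ordered ✗ · linear ✗ · affine ✗ · relevant ✗ · unrestricted ✓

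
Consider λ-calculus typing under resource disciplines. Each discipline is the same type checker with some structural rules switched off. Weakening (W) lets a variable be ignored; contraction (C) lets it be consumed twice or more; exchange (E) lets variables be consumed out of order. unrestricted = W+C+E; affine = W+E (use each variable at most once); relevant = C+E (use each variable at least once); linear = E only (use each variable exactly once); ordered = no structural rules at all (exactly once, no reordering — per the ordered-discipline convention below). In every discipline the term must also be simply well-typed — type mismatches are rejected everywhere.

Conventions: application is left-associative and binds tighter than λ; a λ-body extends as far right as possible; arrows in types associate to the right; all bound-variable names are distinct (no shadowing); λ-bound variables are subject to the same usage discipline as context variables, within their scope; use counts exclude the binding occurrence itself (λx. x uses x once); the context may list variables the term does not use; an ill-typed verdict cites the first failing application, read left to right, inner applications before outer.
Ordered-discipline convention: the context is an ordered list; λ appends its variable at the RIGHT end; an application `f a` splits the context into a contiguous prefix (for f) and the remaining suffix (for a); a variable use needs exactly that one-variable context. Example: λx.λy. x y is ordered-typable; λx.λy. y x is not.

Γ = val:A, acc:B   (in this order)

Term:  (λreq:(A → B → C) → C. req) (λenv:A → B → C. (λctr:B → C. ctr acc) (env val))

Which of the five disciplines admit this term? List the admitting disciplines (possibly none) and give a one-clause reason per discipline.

admitted in: linear, affine, relevant, unrestricted
usage: val ×1, acc ×1, req (λ-bound) ×1, env (λ-bound) ×1, ctr (λ-bound) ×1
order of uses: req, ctr, acc, env, val
typing: well-typed — term : (A → B → C) → C
ordered: ✗ — no contiguous prefix/suffix split fits req, ctr, acc, env, val
linear: ✓ — exactly-once usage across val, acc, req, env, ctr
affine: ✓ — at most one use each (val, acc, req, env, ctr)
relevant: ✓ — at least one use each (val, acc, req, env, ctr)
unrestricted: ✓ — typability at (A → B → C) → C is all that's needed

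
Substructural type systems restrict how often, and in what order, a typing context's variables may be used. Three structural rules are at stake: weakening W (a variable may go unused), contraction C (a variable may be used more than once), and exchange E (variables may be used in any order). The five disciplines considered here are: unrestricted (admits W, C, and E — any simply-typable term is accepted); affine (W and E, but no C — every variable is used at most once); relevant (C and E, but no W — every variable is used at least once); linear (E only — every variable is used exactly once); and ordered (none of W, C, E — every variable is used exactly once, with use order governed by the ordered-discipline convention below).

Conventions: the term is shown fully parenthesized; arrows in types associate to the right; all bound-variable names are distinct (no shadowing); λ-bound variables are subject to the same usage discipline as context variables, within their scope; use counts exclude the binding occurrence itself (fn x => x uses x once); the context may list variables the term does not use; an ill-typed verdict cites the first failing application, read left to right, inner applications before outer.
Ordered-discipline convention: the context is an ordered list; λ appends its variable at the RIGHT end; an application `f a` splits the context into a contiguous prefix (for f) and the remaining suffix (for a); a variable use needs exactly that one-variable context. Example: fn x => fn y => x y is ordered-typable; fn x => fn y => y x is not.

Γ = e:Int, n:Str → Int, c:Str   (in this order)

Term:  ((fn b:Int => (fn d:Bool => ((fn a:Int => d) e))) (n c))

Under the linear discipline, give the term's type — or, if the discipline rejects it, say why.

not well-typed under linear — needs weakening: b, a unused
counts: e ×1, n ×1, c ×1, b (λ-bound) ×0, d (λ-bound) ×1, a (λ-bound) ×0
use order (left to right): d, e, n, c
typing: well-typed at Bool → Bool
across the five disciplines: ordered ✗ | linear ✗ | affine ✓ | relevant ✗ | unrestricted ✓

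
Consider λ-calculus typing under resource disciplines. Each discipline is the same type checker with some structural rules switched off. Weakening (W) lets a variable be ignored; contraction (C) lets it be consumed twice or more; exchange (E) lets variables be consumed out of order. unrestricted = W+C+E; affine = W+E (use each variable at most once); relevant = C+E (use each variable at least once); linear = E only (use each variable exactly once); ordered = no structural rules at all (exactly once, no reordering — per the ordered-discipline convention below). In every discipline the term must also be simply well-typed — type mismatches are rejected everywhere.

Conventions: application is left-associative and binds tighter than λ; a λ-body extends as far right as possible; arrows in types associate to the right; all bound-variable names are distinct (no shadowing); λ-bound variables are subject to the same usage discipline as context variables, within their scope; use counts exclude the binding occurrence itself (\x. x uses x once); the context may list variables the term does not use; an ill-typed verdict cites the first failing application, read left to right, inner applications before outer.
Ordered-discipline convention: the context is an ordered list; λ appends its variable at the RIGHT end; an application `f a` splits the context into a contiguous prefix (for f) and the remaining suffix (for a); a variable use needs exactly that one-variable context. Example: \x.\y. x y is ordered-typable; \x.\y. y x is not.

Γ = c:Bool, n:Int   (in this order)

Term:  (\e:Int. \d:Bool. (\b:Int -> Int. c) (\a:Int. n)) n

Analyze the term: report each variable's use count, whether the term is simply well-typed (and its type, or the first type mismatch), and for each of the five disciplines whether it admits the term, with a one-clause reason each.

use counts: c: 1×; n: 2×; e (λ-bound): 0×; d (λ-bound): 0×; b (λ-bound): 0×; a (λ-bound): 0×
use order (left to right): c, n, n
typing: the term checks, with type Bool -> Bool
ordered: ✗, needs contraction — n ×2; e, d, b, a never used (weakening)
linear: ✗, needs contraction — n ×2; e, d, b, a never used (weakening)
affine: ✗, needs contraction — n ×2
relevant: ✗, e, d, b, a never used (weakening)
unrestricted: ✓, type-checks (Bool -> Bool) and nothing is barred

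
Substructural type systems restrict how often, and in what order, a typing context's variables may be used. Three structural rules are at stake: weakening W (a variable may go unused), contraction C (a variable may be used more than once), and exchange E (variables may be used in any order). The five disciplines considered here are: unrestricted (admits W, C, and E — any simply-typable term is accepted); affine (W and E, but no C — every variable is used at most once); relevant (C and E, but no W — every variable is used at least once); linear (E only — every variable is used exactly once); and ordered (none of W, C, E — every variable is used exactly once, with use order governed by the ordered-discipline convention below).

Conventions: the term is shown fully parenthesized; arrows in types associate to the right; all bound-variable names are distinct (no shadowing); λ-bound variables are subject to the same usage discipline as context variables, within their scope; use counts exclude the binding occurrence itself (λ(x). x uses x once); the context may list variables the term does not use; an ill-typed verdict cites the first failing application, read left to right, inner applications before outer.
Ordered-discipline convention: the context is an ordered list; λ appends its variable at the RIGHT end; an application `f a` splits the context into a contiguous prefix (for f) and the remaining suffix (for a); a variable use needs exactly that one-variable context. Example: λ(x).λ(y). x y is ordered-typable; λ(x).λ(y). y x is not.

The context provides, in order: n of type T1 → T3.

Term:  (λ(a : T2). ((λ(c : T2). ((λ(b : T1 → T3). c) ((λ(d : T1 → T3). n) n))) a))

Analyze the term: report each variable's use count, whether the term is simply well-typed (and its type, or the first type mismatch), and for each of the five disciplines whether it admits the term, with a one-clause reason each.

use counts: n: 2×; a (λ-bound): 1×; c (λ-bound): 1×; b (λ-bound): 0×; d (λ-bound): 0×
order of uses: c, n, n, a
typing: well-typed — term : T2 → T2
ordered: ✗, n ×2 used more than once (contraction); needs weakening: b, d unused
linear: ✗, n ×2 used more than once (contraction); needs weakening: b, d unused
affine: ✗, n ×2 used more than once (contraction)
relevant: ✗, needs weakening: b, d unused
unrestricted: ✓, well-typed at T2 → T2; no restrictions here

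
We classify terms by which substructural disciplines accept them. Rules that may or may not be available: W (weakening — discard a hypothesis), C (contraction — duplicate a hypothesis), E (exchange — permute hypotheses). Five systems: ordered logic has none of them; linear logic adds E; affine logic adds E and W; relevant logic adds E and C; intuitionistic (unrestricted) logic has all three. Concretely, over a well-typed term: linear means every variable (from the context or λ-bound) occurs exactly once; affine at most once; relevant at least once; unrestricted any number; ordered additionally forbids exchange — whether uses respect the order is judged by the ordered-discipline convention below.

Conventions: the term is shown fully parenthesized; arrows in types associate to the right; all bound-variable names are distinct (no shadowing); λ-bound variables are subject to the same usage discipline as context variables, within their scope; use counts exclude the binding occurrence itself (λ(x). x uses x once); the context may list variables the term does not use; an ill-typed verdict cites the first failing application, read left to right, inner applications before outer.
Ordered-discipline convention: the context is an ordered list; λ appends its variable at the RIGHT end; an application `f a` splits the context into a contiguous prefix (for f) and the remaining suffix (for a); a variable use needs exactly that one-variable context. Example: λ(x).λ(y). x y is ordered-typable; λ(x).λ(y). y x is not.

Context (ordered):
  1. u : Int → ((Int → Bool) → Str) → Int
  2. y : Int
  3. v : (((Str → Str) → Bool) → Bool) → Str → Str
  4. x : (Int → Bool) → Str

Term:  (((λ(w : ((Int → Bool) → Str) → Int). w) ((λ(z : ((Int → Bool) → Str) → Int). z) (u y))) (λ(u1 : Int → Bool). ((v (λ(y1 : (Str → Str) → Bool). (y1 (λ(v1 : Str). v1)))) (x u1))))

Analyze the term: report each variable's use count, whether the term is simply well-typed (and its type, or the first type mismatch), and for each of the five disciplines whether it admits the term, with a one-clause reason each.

variable uses: u: 1×; y: 1×; v: 1×; x: 1×; w (bound): 1×; z (bound): 1×; u1 (bound): 1×; y1 (bound): 1×; v1 (bound): 1×
left-to-right use order: w, z, u, y, v, y1, v1, x, u1
typing: well-typed at Int
ordered: ✓, u, y, v, x, w, z, u1, y1, v1 once each; derivable with no W/C/E
linear: ✓, u, y, v, x, w, z, u1, y1, v1: one use apiece
affine: ✓, none of u, y, v, x, w, z, u1, y1, v1 used more than once
relevant: ✓, u, y, v, x, w, z, u1, y1, v1: all used, weakening unneeded
unrestricted: ✓, well-typed at Int; no restrictions here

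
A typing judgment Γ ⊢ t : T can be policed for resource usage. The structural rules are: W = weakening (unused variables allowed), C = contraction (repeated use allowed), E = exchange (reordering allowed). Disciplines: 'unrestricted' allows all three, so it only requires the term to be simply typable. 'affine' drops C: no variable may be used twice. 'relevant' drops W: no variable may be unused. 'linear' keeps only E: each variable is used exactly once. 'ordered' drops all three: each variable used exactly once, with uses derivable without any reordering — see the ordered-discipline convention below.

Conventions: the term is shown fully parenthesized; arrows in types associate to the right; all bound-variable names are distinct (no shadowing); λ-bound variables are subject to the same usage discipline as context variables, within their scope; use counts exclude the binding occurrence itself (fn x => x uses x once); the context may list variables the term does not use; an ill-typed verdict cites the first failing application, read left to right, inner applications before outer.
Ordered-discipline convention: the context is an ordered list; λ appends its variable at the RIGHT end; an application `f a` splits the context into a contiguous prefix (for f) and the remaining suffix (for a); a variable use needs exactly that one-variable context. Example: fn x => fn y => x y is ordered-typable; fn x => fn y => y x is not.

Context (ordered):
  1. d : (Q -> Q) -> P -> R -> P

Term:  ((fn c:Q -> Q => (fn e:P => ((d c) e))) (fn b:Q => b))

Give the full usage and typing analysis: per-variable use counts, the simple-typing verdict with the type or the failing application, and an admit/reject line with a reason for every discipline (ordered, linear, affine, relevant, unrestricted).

counts: d: 1×; c [bound]: 1×; e [bound]: 1×; b [bound]: 1×
uses in reading order: d, c, e, b
typing: well-typed at P -> R -> P
ordered: ✓ — d, c, e, b: once each, no exchange needed
linear: ✓ — single use per variable (d, c, e, b)
affine: ✓ — none of d, c, e, b used more than once
relevant: ✓ — at least one use each (d, c, e, b)
unrestricted: ✓ — well-typed at P -> R -> P; no restrictions here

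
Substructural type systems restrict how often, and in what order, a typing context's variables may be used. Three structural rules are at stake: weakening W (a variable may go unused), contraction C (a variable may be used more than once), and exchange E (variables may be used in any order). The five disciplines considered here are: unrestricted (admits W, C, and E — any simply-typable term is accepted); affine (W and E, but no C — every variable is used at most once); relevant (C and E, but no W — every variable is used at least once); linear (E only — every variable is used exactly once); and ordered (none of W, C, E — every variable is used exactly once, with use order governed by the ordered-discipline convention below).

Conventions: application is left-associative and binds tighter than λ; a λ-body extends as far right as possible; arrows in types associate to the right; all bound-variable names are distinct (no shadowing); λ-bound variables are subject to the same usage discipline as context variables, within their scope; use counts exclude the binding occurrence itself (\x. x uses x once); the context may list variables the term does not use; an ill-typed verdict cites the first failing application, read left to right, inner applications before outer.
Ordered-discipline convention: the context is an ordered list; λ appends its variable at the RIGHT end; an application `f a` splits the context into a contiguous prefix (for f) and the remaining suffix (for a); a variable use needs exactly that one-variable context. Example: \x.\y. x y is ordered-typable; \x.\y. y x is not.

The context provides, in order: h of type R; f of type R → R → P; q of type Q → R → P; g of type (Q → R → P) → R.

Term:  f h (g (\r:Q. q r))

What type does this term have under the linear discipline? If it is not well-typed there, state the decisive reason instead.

term : P
use counts: h ×1, f ×1, q ×1, g ×1, r (λ-bound) ×1
left-to-right use order: f, h, g, q, r
typing: the term checks, with type P
summary: ordered ✗, linear ✓, affine ✓, relevant ✓, unrestricted ✓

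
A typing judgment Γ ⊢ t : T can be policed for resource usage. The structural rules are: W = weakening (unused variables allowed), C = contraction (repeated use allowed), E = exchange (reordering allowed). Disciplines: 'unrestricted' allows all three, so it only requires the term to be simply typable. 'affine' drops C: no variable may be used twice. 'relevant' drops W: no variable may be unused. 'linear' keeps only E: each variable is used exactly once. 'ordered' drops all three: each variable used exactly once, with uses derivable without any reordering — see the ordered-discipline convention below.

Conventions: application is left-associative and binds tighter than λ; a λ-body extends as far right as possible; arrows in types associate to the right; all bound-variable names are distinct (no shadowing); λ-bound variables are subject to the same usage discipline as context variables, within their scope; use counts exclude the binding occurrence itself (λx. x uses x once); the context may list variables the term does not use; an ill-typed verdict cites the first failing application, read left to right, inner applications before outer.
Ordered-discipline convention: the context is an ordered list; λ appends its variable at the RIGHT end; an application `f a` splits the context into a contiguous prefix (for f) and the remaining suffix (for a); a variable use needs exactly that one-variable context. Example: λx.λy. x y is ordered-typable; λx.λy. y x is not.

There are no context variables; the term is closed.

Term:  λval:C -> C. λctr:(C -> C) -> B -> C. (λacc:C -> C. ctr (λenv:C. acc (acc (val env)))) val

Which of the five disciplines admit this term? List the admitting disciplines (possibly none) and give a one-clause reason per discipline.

accepted by: relevant, unrestricted
usage: val (bound): 2×; ctr (bound): 1×; acc (bound): 2×; env (bound): 1×
uses in reading order: ctr, acc, acc, val, env, val
typing: the term checks, with type (C -> C) -> ((C -> C) -> B -> C) -> B -> C
ordered: ✗, val ×2, acc ×2 used more than once (contraction)
linear: ✗, val ×2, acc ×2 used more than once (contraction)
affine: ✗, val ×2, acc ×2 used more than once (contraction)
relevant: ✓, every one of val, ctr, acc, env appears
unrestricted: ✓, typability at (C -> C) -> ((C -> C) -> B -> C) -> B -> C is all that's needed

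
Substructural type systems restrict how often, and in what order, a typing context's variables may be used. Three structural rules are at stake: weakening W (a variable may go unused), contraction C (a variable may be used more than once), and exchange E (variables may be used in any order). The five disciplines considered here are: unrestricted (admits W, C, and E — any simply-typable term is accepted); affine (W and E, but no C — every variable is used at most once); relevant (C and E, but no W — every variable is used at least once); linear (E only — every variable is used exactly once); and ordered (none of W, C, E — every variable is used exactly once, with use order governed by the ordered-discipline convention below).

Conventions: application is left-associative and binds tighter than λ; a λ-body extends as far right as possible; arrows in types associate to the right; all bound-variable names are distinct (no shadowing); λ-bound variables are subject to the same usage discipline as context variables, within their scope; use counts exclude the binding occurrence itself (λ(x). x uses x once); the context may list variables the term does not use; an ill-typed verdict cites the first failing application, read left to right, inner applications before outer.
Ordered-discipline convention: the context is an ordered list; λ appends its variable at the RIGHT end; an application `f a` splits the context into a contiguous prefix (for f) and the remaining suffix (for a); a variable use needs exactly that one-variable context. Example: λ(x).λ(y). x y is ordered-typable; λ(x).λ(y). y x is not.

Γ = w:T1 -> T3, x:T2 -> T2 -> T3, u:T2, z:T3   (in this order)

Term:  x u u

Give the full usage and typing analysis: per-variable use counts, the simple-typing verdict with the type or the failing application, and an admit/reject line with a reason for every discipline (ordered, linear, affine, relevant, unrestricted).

usage: w: 0, x: 1, u: 2, z: 0
use order (left to right): x, u, u
typing: well-typed — term : T3
ordered ✗ (uses contraction: u ×2; unused: w, z — weakening required)
linear ✗ (uses contraction: u ×2; unused: w, z — weakening required)
affine ✗ (uses contraction: u ×2)
relevant ✗ (unused: w, z — weakening required)
unrestricted ✓ (well-typed at T3; no restrictions here)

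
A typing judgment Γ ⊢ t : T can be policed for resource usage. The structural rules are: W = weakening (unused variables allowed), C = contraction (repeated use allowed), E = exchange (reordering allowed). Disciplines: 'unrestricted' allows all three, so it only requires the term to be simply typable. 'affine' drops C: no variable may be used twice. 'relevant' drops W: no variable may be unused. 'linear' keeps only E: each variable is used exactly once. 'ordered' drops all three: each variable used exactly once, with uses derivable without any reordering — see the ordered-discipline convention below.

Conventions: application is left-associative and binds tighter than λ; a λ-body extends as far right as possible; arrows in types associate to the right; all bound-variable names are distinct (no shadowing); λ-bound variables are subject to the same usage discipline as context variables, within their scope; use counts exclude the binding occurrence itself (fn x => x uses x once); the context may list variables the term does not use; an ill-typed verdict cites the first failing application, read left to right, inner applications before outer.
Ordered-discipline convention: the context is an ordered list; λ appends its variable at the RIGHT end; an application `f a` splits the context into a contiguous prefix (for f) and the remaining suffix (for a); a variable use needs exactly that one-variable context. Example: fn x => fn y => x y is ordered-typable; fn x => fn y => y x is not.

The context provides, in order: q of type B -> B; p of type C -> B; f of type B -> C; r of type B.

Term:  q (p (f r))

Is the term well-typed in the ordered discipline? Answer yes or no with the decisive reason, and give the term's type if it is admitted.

yes — q, p, f, r: once each, no exchange needed; term : B
use counts: q: 1, p: 1, f: 1, r: 1
order of uses: q, p, f, r
typing: the term checks, with type B
all disciplines: ordered ✓ · linear ✓ · affine ✓ · relevant ✓ · unrestricted ✓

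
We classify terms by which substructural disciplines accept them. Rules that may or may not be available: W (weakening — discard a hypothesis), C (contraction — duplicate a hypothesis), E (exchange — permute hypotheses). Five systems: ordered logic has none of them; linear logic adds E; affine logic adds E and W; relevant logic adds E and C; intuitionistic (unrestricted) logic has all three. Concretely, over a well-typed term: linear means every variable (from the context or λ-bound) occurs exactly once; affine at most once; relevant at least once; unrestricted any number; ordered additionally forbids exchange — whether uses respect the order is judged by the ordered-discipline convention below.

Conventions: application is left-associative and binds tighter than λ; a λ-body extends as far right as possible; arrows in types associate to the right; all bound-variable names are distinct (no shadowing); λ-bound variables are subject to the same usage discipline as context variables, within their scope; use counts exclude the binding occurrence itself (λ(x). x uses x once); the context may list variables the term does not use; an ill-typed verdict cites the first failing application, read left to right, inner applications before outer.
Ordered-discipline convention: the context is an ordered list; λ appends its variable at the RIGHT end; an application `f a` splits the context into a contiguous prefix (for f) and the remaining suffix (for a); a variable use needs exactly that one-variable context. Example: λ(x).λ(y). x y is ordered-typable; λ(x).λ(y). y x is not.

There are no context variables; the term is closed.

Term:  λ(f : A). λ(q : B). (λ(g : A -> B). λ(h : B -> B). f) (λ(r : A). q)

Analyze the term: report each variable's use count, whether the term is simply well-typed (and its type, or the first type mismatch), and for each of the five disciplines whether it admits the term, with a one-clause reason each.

variable uses: f [bound]: 1; q [bound]: 1; g [bound]: 0; h [bound]: 0; r [bound]: 0
uses in reading order: f, q
typing: ✓ — A -> B -> (B -> B) -> A
ordered ✗ (g, h, r never used (weakening))
linear ✗ (g, h, r never used (weakening))
affine ✓ (none of f, q, g, h, r used more than once)
relevant ✗ (g, h, r never used (weakening))
unrestricted ✓ (type-checks (A -> B -> (B -> B) -> A) and nothing is barred)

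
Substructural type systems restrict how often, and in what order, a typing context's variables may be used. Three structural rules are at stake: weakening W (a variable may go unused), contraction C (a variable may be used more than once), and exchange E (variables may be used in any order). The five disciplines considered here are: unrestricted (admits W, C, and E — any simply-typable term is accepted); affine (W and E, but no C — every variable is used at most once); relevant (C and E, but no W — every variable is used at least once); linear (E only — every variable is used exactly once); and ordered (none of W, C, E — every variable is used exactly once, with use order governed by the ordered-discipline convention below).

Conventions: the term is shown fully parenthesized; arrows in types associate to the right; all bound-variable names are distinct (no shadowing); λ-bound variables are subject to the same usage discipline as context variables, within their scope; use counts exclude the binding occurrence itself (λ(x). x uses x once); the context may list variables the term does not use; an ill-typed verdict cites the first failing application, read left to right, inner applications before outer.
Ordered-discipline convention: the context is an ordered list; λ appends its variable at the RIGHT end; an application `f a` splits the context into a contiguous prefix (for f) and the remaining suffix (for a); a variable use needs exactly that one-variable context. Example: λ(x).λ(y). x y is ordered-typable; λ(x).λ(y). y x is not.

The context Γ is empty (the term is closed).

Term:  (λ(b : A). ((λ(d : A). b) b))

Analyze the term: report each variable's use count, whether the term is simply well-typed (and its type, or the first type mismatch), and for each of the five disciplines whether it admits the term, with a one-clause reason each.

variable uses: b [bound]: 2×, d [bound]: 0×
left-to-right use order: b, b
typing: ✓ — A -> A
ordered ✗ (b ×2 used more than once (contraction); needs weakening: d unused)
linear ✗ (b ×2 used more than once (contraction); needs weakening: d unused)
affine ✗ (b ×2 used more than once (contraction))
relevant ✗ (needs weakening: d unused)
unrestricted ✓ (well-typed at A -> A; no restrictions here)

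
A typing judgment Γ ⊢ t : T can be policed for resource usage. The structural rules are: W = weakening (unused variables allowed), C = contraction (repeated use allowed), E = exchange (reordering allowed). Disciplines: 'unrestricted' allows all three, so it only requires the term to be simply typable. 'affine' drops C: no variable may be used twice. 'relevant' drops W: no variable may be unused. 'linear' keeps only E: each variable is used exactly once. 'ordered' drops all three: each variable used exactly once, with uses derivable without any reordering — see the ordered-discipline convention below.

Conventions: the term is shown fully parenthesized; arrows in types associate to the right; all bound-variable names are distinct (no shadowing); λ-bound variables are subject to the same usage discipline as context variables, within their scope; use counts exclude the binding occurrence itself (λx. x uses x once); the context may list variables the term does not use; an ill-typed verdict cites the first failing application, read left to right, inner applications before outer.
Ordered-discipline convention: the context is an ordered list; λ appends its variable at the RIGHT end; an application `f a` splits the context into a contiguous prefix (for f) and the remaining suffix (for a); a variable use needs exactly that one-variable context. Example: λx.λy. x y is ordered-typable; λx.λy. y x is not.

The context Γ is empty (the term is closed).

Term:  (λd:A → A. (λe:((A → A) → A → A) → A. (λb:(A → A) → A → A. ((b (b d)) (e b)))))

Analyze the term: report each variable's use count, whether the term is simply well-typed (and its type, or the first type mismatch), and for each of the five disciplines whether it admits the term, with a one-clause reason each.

variable uses: d [bound] ×1, e [bound] ×1, b [bound] ×3
use order (left to right): b, b, d, e, b
typing: well-typed at (A → A) → (((A → A) → A → A) → A) → ((A → A) → A → A) → A
ordered: ✗, b ×3 used more than once (contraction)
linear: ✗, b ×3 used more than once (contraction)
affine: ✗, b ×3 used more than once (contraction)
relevant: ✓, at least one use each (d, e, b)
unrestricted: ✓, type-checks ((A → A) → (((A → A) → A → A) → A) → ((A → A) → A → A) → A) and nothing is barred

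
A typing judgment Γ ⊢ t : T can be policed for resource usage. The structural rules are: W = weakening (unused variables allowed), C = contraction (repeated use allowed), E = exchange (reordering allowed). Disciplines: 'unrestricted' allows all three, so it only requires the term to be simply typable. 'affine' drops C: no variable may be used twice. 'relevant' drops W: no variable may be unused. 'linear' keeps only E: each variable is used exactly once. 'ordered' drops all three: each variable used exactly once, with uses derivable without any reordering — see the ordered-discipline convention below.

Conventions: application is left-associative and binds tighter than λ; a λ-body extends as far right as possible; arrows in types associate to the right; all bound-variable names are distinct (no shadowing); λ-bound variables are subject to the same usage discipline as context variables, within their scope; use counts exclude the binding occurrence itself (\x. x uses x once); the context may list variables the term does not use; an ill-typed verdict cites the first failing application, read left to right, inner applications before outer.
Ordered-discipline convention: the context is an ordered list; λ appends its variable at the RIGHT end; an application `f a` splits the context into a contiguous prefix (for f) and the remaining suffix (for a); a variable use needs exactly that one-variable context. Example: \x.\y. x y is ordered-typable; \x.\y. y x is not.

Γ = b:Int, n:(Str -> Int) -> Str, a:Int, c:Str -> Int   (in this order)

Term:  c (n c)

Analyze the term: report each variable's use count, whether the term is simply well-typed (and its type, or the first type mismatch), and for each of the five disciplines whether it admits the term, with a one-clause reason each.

variable uses: b: 0; n: 1; a: 0; c: 2
left-to-right use order: c, n, c
typing: the term checks, with type Int
ordered ✗ (c ×2 used more than once (contraction); needs weakening: b, a unused)
linear ✗ (c ×2 used more than once (contraction); needs weakening: b, a unused)
affine ✗ (c ×2 used more than once (contraction))
relevant ✗ (needs weakening: b, a unused)
unrestricted ✓ (simply typable at Int; W, C, E all held)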